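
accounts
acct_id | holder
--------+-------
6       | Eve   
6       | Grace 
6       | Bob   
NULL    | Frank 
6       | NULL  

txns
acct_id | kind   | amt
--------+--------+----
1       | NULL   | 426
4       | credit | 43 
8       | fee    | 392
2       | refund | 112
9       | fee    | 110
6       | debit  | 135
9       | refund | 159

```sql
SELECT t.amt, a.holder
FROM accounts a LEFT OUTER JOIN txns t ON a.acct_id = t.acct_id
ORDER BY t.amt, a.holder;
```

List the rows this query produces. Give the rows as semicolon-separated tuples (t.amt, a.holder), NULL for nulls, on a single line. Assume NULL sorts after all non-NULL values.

(135, Bob); (135, Eve); (135, Grace); (135, NULL); (NULL, Frank)

LEFT JOIN keeps every row from `accounts`; unmatched rows get NULL for `txns`'s columns.
Matching on a.acct_id = t.acct_id. A NULL in a compared column never satisfies the condition.
- a row (acct_id=6): matches 1 t row(s) → 1 output row(s).
- a row (acct_id=6): matches 1 t row(s) → 1 output row(s).
- a row (acct_id=6): matches 1 t row(s) → 1 output row(s).
- a row (acct_id=NULL): no match → kept, t columns NULL.
- a row (acct_id=6): matches 1 t row(s) → 1 output row(s).
After projecting and ordering:
t.amt | a.holder
135 | Bob
135 | Eve
135 | Grace
135 | NULL
NULL | Frank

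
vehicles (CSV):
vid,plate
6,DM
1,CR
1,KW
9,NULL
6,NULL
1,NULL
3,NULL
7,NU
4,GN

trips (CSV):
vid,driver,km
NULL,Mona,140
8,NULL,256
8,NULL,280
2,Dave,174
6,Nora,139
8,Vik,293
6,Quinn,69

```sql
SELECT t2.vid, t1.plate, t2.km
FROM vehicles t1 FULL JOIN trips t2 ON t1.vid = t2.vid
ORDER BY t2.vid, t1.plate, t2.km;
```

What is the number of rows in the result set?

FULL OUTER JOIN keeps every row from both sides; unmatched rows get NULL for the other side's columns.
Matching on t1.vid = t2.vid. A NULL in a compared column never satisfies the condition.
Matched pairs: 4; unmatched t1 rows kept: 7; unmatched t2 rows kept: 5.
Total: 4 matched + 12 padded = 16 rows.

16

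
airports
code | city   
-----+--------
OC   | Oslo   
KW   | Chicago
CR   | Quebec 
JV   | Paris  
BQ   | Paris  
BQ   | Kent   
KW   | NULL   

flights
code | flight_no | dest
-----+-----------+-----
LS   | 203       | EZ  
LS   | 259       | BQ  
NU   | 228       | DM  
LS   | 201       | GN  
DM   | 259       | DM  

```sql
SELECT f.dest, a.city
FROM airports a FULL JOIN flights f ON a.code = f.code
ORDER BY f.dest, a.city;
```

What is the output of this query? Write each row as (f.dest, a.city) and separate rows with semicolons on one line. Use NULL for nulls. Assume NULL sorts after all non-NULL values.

(BQ, NULL); (DM, NULL); (DM, NULL); (EZ, NULL); (GN, NULL); (NULL, Chicago); (NULL, Kent); (NULL, Oslo); (NULL, Paris); (NULL, Paris); (NULL, Quebec); (NULL, NULL)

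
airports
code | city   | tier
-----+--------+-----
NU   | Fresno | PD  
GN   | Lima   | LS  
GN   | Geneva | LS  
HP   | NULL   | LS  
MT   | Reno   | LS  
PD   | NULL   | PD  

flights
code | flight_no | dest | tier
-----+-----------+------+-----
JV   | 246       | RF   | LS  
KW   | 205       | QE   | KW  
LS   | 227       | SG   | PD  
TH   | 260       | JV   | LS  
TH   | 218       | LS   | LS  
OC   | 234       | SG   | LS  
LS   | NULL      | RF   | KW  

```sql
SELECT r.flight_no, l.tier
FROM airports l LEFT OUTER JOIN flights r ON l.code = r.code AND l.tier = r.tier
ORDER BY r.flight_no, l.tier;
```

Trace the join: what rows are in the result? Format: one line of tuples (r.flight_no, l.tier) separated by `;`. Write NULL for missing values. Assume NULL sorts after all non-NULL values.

(NULL, LS); (NULL, LS); (NULL, LS); (NULL, LS); (NULL, PD); (NULL, PD)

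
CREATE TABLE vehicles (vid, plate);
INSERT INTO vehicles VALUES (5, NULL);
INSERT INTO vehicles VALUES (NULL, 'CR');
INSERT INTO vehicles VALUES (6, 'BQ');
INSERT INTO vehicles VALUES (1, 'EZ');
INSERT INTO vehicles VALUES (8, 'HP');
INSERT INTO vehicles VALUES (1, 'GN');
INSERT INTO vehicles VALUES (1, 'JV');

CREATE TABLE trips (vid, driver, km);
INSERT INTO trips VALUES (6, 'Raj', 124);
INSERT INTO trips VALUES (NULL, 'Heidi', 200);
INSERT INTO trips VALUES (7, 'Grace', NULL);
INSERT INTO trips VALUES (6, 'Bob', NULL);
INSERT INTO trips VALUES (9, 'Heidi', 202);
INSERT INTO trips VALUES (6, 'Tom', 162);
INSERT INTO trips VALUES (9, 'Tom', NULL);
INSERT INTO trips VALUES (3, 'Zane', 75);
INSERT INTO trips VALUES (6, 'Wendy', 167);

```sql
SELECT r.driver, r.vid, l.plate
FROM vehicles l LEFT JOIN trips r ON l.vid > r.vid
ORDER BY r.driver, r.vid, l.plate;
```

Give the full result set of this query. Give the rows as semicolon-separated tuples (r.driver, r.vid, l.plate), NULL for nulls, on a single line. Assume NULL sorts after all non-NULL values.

(Bob, 6, HP); (Grace, 7, HP); (Raj, 6, HP); (Tom, 6, HP); (Wendy, 6, HP); (Zane, 3, BQ); (Zane, 3, HP); (Zane, 3, NULL); (NULL, NULL, CR); (NULL, NULL, EZ); (NULL, NULL, GN); (NULL, NULL, JV)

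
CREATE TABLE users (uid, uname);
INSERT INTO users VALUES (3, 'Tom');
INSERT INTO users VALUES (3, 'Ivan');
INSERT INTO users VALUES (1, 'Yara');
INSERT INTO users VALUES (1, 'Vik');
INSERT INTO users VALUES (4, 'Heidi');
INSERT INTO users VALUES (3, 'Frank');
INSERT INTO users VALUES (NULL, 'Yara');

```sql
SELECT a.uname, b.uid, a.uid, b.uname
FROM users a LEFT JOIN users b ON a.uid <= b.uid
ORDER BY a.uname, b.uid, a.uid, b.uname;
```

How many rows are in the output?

26

LEFT JOIN keeps every row from `users a`; unmatched rows get NULL for `users b`'s columns.
Matching on a.uid <= b.uid. A NULL in a compared column never satisfies the condition.
Matched pairs: 25; unmatched a rows kept: 1.
Total: 25 matched + 1 padded = 26 rows.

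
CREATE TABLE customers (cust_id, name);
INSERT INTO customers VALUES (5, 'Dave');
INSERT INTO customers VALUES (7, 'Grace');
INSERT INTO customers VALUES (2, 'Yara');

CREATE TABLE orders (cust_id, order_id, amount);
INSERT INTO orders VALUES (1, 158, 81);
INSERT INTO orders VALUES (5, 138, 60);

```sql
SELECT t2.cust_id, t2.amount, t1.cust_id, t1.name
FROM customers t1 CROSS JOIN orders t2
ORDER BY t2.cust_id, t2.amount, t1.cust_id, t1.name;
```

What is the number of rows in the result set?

6

CROSS JOIN pairs every row of `customers` with every row of `orders`: 3 × 2 = 6 rows.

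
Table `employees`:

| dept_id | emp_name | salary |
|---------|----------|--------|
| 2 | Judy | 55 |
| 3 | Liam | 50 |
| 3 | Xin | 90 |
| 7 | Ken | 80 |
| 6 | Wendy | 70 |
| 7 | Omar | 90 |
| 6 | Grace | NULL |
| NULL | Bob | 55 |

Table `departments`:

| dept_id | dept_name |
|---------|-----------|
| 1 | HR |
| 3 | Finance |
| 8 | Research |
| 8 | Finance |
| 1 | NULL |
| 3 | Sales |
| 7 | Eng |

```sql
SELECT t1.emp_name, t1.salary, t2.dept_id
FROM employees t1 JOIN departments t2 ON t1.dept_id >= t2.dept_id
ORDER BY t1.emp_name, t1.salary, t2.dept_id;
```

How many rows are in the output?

INNER JOIN keeps only pairs where the ON condition holds.
Matching on t1.dept_id >= t2.dept_id. A NULL in a compared column never satisfies the condition.
- t1[0] dept_id=2 → 2 match(es) in t2 → 2 row(s).
- t1[1] dept_id=3 → 4 match(es) in t2 → 4 row(s).
- t1[2] dept_id=3 → 4 match(es) in t2 → 4 row(s).
- t1[3] dept_id=7 → 5 match(es) in t2 → 5 row(s).
- t1[4] dept_id=6 → 4 match(es) in t2 → 4 row(s).
- t1[5] dept_id=7 → 5 match(es) in t2 → 5 row(s).
- t1[6] dept_id=6 → 4 match(es) in t2 → 4 row(s).
- t1[7] dept_id=NULL → no match; dropped.
Total: 28 rows.

28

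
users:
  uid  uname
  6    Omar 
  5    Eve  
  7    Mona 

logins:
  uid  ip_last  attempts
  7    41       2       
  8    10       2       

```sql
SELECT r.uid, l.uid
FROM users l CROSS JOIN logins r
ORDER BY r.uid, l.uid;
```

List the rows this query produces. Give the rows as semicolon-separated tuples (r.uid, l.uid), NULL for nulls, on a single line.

(7, 5); (7, 6); (7, 7); (8, 5); (8, 6); (8, 7)

CROSS JOIN pairs every row of `users` with every row of `logins`: 3 × 2 = 6 rows.
After projecting and ordering:
r.uid | l.uid
7 | 5
7 | 6
7 | 7
8 | 5
8 | 6
8 | 7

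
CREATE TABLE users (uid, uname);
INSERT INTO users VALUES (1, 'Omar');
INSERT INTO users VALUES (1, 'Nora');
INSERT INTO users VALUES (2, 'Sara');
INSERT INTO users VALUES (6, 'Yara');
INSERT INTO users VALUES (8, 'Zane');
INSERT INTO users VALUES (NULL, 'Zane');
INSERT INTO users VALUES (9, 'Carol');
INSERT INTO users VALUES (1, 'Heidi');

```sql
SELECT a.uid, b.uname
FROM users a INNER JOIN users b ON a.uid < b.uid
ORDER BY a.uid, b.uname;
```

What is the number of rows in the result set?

18

INNER JOIN keeps only pairs where the ON condition holds.
Matching on a.uid < b.uid. A NULL in a compared column never satisfies the condition.
- uid=1: 4 matching b row(s), so 4 row(s) emitted.
- uid=1: 4 matching b row(s), so 4 row(s) emitted.
- uid=2: 3 matching b row(s), so 3 row(s) emitted.
- uid=6: 2 matching b row(s), so 2 row(s) emitted.
- uid=8: 1 matching b row(s), so 1 row(s) emitted.
- uid=NULL: no matching b row, dropped.
- uid=9: no matching b row, dropped.
- uid=1: 4 matching b row(s), so 4 row(s) emitted.
Total: 18 rows.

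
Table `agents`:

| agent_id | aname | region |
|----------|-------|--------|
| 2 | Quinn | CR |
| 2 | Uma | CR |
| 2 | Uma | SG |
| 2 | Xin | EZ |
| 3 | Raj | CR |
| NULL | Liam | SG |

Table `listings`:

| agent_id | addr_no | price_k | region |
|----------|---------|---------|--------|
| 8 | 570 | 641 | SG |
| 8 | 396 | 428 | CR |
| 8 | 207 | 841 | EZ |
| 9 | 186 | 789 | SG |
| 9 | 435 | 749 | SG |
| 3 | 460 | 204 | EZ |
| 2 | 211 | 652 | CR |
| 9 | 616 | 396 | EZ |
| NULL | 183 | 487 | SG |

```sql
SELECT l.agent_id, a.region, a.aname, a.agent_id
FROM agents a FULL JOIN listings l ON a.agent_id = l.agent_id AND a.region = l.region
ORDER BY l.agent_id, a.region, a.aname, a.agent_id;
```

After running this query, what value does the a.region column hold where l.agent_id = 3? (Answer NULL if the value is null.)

NULL

FULL OUTER JOIN keeps every row from both sides; unmatched rows get NULL for the other side's columns.
Matching on a.agent_id = l.agent_id AND a.region = l.region. A NULL in a compared column never satisfies the condition.
Matched pairs: 2; unmatched a rows kept: 4; unmatched l rows kept: 8.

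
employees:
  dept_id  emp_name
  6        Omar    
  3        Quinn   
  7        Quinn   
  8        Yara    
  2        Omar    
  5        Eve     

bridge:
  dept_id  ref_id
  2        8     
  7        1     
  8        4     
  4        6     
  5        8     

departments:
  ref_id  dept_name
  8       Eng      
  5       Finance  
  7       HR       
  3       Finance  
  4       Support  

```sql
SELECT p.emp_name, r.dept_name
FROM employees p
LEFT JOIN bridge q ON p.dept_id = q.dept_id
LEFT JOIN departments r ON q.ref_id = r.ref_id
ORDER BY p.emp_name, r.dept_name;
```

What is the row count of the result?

6

Evaluate left to right. First `employees p LEFT JOIN bridge q` on dept_id: 6 row(s).
Then LEFT JOIN `departments r` on ref_id: each of those 6 rows is kept; rows whose q.ref_id has no match in r get NULL for r's columns.
Result: 6 row(s).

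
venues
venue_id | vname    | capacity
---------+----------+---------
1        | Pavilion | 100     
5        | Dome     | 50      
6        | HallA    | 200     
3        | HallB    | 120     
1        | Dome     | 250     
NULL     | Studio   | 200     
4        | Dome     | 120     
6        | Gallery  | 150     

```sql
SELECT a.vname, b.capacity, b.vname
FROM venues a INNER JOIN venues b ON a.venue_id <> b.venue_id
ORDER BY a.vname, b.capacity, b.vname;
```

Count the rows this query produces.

38

INNER JOIN keeps only pairs where the ON condition holds.
Matching on a.venue_id <> b.venue_id. A NULL in a compared column never satisfies the condition.
- a[0] venue_id=1 → 5 match(es) in b → 5 row(s).
- a[1] venue_id=5 → 6 match(es) in b → 6 row(s).
- a[2] venue_id=6 → 5 match(es) in b → 5 row(s).
- a[3] venue_id=3 → 6 match(es) in b → 6 row(s).
- a[4] venue_id=1 → 5 match(es) in b → 5 row(s).
- a[5] venue_id=NULL → no match; dropped.
- a[6] venue_id=4 → 6 match(es) in b → 6 row(s).
- a[7] venue_id=6 → 5 match(es) in b → 5 row(s).
Total: 38 rows.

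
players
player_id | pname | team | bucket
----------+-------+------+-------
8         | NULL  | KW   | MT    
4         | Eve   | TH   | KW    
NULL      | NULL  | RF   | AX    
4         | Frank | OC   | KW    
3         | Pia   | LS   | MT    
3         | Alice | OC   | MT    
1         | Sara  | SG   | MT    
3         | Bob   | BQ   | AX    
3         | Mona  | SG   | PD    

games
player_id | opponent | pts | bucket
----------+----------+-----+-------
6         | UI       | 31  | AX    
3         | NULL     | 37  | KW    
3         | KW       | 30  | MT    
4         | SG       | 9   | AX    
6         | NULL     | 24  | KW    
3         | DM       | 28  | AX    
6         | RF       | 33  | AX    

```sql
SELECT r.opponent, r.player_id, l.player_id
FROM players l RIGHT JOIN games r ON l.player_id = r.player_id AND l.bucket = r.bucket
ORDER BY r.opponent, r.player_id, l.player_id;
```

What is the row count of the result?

RIGHT JOIN keeps every row from `games`; unmatched rows get NULL for `players`'s columns.
Matching on l.player_id = r.player_id AND l.bucket = r.bucket. A NULL in a compared column never satisfies the condition.
- player_id=8, bucket=MT: no matching r row.
- player_id=4, bucket=KW: no matching r row.
- player_id=NULL, bucket=AX: no matching r row.
- player_id=4, bucket=KW: no matching r row.
- player_id=3, bucket=MT: 1 matching r row(s), so 1 row(s) emitted.
- player_id=3, bucket=MT: 1 matching r row(s), so 1 row(s) emitted.
- player_id=1, bucket=MT: no matching r row.
- player_id=3, bucket=AX: 1 matching r row(s), so 1 row(s) emitted.
- player_id=3, bucket=PD: no matching r row.
- plus 5 unmatched r row(s), each kept with NULL l columns.
Total: 3 matched + 5 padded = 8 rows.

8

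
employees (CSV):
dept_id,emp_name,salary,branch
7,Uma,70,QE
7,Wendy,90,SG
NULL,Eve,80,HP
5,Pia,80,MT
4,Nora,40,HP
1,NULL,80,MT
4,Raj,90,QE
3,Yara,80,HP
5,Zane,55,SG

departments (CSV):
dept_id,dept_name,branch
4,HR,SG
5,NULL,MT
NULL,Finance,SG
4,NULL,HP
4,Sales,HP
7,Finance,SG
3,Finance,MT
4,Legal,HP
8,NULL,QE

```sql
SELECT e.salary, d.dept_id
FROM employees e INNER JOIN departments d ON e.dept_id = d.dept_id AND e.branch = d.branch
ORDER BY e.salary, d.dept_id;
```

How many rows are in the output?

INNER JOIN keeps only pairs where the ON condition holds.
Matching on e.dept_id = d.dept_id AND e.branch = d.branch. A NULL in a compared column never satisfies the condition.
- e (dept_id=7, branch=QE) has no partner → excluded.
- e (dept_id=7, branch=SG) pairs with 1 row(s) of d.
- e (dept_id=NULL, branch=HP) has no partner → excluded.
- e (dept_id=5, branch=MT) pairs with 1 row(s) of d.
- e (dept_id=4, branch=HP) pairs with 3 row(s) of d.
- e (dept_id=1, branch=MT) has no partner → excluded.
- e (dept_id=4, branch=QE) has no partner → excluded.
- e (dept_id=3, branch=HP) has no partner → excluded.
- e (dept_id=5, branch=SG) has no partner → excluded.
Total: 5 rows.

5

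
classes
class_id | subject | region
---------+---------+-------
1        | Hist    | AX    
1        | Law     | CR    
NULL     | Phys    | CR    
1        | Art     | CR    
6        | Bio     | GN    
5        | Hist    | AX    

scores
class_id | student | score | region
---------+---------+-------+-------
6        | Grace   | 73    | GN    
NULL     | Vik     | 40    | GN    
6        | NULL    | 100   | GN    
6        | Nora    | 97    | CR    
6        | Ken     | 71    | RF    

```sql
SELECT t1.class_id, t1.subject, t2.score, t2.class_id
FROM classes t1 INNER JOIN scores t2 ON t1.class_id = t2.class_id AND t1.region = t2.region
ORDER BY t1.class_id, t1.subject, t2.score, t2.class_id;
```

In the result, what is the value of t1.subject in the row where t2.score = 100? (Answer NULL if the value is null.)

Bio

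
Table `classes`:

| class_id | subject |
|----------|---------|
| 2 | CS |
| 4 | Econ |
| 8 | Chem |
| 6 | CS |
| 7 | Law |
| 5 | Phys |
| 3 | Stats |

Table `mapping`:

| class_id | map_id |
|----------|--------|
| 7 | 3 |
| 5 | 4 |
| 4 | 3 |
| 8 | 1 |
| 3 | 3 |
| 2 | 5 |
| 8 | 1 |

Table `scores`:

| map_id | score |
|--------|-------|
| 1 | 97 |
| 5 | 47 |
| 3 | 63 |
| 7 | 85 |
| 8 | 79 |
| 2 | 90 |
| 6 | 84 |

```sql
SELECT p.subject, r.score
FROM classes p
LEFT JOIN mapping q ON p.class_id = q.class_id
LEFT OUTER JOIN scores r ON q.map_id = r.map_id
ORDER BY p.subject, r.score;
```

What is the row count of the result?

Evaluate left to right. First `classes p LEFT JOIN mapping q` on class_id: 8 row(s).
Then LEFT JOIN `scores r` on map_id: each of those 8 rows is kept; rows whose q.map_id has no match in r get NULL for r's columns.
Result: 8 row(s).

8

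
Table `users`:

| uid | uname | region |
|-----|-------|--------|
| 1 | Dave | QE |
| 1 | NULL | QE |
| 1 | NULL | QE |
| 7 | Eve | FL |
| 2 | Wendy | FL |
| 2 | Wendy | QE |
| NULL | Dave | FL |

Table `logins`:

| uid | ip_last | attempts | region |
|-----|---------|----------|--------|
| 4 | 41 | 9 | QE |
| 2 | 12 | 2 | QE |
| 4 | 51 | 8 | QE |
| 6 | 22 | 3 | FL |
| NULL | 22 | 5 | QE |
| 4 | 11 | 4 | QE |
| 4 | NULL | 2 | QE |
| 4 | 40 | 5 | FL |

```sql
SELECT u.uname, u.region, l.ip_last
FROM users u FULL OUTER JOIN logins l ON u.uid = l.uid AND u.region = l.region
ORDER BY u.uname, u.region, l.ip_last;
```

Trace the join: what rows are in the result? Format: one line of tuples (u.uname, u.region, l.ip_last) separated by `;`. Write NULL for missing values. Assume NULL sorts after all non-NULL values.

(Dave, FL, NULL); (Dave, QE, NULL); (Eve, FL, NULL); (Wendy, FL, NULL); (Wendy, QE, 12); (NULL, QE, NULL); (NULL, QE, NULL); (NULL, NULL, 11); (NULL, NULL, 22); (NULL, NULL, 22); (NULL, NULL, 40); (NULL, NULL, 41); (NULL, NULL, 51); (NULL, NULL, NULL)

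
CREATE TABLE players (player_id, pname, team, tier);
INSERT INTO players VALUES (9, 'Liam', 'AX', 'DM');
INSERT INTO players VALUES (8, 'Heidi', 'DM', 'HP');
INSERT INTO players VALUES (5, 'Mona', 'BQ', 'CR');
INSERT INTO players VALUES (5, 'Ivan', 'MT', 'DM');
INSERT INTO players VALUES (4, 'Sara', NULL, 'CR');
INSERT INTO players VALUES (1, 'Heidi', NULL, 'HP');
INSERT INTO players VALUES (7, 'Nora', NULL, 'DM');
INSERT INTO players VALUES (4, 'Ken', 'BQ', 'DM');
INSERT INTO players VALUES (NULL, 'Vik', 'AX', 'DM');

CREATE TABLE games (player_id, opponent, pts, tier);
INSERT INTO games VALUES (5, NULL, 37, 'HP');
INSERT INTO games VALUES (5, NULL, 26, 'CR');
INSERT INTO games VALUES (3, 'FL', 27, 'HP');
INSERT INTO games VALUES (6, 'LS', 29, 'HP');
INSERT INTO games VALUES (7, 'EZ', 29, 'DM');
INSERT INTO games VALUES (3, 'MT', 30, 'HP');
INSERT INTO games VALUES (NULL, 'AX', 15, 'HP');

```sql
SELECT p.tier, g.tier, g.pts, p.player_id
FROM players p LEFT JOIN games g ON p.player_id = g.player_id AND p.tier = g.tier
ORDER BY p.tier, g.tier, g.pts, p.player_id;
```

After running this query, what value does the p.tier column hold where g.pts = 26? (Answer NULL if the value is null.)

LEFT JOIN keeps every row from `players`; unmatched rows get NULL for `games`'s columns.
Matching on p.player_id = g.player_id AND p.tier = g.tier. A NULL in a compared column never satisfies the condition.
Matched pairs: 2; unmatched p rows kept: 7.

CR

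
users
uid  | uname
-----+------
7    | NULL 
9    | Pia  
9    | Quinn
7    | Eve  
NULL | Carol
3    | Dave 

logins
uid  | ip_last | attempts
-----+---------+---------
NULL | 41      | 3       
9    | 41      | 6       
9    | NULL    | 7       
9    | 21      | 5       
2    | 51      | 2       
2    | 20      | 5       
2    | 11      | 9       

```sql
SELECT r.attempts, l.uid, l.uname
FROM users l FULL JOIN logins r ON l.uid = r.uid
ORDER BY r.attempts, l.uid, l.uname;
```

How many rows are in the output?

14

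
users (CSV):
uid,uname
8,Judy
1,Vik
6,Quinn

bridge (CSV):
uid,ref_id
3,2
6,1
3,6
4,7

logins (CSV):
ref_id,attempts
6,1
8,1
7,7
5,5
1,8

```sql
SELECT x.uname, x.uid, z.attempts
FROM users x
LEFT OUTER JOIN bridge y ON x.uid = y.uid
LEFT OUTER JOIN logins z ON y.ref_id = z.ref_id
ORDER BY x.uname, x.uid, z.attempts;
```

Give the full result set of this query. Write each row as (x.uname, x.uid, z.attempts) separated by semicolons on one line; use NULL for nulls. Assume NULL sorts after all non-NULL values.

(Judy, 8, NULL); (Quinn, 6, 8); (Vik, 1, NULL)

Step 1 — x LEFT JOIN y on uid → 3 row(s).
Then LEFT JOIN `logins z` on ref_id: each of those 3 rows is kept; rows whose y.ref_id has no match in z get NULL for z's columns.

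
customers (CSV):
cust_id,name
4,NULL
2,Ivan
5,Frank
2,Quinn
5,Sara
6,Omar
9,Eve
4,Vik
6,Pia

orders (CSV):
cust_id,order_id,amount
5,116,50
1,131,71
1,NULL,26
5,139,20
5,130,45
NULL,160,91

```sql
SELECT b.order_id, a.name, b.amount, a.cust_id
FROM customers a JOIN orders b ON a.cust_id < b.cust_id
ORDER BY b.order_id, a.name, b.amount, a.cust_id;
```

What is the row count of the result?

12

INNER JOIN keeps only pairs where the ON condition holds.
Matching on a.cust_id < b.cust_id. A NULL in a compared column never satisfies the condition.
- a row (cust_id=4): matches 3 b row(s) → 3 output row(s).
- a row (cust_id=2): matches 3 b row(s) → 3 output row(s).
- a row (cust_id=5): no match → dropped.
- a row (cust_id=2): matches 3 b row(s) → 3 output row(s).
- a row (cust_id=5): no match → dropped.
- a row (cust_id=6): no match → dropped.
- a row (cust_id=9): no match → dropped.
- a row (cust_id=4): matches 3 b row(s) → 3 output row(s).
- a row (cust_id=6): no match → dropped.
Total: 12 rows.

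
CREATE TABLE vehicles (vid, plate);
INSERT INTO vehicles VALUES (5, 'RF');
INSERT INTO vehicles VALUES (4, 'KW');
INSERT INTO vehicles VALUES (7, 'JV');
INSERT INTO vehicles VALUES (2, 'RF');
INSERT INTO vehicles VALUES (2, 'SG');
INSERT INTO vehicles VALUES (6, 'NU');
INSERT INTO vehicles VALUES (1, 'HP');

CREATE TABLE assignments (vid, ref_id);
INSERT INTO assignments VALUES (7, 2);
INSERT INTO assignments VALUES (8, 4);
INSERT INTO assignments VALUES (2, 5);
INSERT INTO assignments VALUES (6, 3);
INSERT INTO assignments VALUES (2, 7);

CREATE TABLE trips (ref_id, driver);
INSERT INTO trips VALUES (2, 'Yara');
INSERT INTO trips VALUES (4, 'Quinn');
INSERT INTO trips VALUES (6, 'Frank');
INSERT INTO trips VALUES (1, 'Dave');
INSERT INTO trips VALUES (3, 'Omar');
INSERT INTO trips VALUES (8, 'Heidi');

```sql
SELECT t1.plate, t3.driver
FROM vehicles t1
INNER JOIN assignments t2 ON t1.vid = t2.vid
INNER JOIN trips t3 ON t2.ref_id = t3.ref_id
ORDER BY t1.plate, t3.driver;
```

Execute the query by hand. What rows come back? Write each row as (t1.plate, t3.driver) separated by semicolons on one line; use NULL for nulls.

(JV, Yara); (NU, Omar)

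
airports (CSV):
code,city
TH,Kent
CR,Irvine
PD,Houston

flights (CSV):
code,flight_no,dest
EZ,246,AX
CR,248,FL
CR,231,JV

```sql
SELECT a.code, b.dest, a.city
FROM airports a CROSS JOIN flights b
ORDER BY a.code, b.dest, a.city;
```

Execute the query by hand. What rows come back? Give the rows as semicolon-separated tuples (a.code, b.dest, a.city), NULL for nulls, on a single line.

CROSS JOIN pairs every row of `airports` with every row of `flights`: 3 × 3 = 9 rows.
After projecting and ordering:
a.code | b.dest | a.city
CR | AX | Irvine
CR | FL | Irvine
CR | JV | Irvine
PD | AX | Houston
PD | FL | Houston
PD | JV | Houston
TH | AX | Kent
TH | FL | Kent
TH | JV | Kent

(CR, AX, Irvine); (CR, FL, Irvine); (CR, JV, Irvine); (PD, AX, Houston); (PD, FL, Houston); (PD, JV, Houston); (TH, AX, Kent); (TH, FL, Kent); (TH, JV, Kent)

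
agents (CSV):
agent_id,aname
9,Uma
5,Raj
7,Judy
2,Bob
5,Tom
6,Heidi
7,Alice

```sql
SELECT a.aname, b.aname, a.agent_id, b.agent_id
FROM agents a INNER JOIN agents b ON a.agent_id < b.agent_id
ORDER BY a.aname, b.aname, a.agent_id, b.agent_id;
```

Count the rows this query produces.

INNER JOIN keeps only pairs where the ON condition holds.
Matching on a.agent_id < b.agent_id.
- agent_id=9: no matching b row, dropped.
- agent_id=5: 4 matching b row(s), so 4 row(s) emitted.
- agent_id=7: 1 matching b row(s), so 1 row(s) emitted.
- agent_id=2: 6 matching b row(s), so 6 row(s) emitted.
- agent_id=5: 4 matching b row(s), so 4 row(s) emitted.
- agent_id=6: 3 matching b row(s), so 3 row(s) emitted.
- agent_id=7: 1 matching b row(s), so 1 row(s) emitted.
Total: 19 rows.

19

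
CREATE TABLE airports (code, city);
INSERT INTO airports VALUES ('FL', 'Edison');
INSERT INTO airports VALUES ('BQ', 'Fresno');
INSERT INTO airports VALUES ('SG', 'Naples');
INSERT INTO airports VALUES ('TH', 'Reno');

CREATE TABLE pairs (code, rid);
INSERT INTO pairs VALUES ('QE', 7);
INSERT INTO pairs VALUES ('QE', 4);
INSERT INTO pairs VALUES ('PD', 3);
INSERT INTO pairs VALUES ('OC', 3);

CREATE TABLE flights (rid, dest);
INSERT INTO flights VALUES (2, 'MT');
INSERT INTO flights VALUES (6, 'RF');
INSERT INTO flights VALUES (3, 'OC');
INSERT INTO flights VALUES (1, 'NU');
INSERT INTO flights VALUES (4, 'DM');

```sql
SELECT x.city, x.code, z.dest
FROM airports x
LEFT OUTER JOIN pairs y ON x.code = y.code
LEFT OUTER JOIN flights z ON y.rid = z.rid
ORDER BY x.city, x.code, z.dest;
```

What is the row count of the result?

Evaluate left to right. First `airports x LEFT JOIN pairs y` on code: 4 row(s).
Then LEFT JOIN `flights z` on rid: each of those 4 rows is kept; rows whose y.rid has no match in z get NULL for z's columns.
Result: 4 row(s).

4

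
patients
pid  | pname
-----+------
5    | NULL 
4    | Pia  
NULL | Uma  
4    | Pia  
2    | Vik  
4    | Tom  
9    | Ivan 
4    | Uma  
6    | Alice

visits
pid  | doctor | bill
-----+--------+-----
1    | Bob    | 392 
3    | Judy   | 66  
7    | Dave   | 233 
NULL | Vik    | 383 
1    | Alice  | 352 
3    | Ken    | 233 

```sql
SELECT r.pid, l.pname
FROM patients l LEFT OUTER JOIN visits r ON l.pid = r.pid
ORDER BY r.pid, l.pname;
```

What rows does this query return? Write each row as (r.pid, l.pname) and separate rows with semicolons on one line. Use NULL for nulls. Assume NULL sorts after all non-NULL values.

LEFT JOIN keeps every row from `patients`; unmatched rows get NULL for `visits`'s columns.
Matching on l.pid = r.pid. A NULL in a compared column never satisfies the condition.
Matched pairs: 0; unmatched l rows kept: 9.

(NULL, Alice); (NULL, Ivan); (NULL, Pia); (NULL, Pia); (NULL, Tom); (NULL, Uma); (NULL, Uma); (NULL, Vik); (NULL, NULL)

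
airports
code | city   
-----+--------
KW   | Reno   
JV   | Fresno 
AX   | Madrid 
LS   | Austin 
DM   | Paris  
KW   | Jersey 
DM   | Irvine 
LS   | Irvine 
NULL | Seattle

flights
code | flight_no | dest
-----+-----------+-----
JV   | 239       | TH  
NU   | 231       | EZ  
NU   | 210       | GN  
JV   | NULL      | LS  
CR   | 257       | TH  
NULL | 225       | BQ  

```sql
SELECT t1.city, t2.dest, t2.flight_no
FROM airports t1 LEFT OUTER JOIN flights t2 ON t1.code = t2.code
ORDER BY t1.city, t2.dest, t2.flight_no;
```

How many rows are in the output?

LEFT JOIN keeps every row from `airports`; unmatched rows get NULL for `flights`'s columns.
Matching on t1.code = t2.code. A NULL in a compared column never satisfies the condition.
Matched pairs: 2; unmatched t1 rows kept: 8.
Total: 2 matched + 8 padded = 10 rows.

10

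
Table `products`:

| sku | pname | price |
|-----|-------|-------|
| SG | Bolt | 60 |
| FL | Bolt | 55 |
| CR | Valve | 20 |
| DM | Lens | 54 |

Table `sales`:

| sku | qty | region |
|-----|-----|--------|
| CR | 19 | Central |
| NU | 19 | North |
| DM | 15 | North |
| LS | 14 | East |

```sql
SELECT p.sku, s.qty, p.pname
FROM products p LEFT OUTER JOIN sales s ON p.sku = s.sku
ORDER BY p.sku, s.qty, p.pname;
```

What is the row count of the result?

4

LEFT JOIN keeps every row from `products`; unmatched rows get NULL for `sales`'s columns.
Matching on p.sku = s.sku.
Matched pairs: 2; unmatched p rows kept: 2.
Total: 2 matched + 2 padded = 4 rows.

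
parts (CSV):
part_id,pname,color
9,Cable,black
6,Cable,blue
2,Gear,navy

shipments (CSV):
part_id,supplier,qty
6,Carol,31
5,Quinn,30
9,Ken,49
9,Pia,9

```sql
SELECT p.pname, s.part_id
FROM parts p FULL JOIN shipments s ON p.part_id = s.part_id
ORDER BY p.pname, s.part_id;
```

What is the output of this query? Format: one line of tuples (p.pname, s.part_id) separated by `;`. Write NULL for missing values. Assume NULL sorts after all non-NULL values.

FULL OUTER JOIN keeps every row from both sides; unmatched rows get NULL for the other side's columns.
Matching on p.part_id = s.part_id.
- p (part_id=9) pairs with 2 row(s) of s.
- p (part_id=6) pairs with 1 row(s) of s.
- p (part_id=2) has no partner → padded with NULL.
- 1 s row(s) had no p match → kept, p columns NULL.
After projecting and ordering:
p.pname | s.part_id
Cable | 6
Cable | 9
Cable | 9
Gear | NULL
NULL | 5

(Cable, 6); (Cable, 9); (Cable, 9); (Gear, NULL); (NULL, 5)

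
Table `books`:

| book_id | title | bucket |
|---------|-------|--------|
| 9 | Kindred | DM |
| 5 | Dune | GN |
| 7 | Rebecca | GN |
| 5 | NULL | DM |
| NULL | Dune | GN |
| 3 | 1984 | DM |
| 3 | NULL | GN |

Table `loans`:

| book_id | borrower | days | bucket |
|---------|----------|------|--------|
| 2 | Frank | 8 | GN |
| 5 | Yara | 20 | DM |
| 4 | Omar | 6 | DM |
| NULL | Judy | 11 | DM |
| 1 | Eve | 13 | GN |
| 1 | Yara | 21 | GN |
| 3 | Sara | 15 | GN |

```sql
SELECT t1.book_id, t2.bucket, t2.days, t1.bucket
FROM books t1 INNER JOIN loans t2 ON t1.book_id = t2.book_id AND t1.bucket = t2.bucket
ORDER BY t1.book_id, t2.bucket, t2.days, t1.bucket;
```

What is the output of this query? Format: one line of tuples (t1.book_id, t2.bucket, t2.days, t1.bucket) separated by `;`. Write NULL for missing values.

INNER JOIN keeps only pairs where the ON condition holds.
Matching on t1.book_id = t2.book_id AND t1.bucket = t2.bucket. A NULL in a compared column never satisfies the condition.
Matched pairs: 2.

(3, GN, 15, GN); (5, DM, 20, DM)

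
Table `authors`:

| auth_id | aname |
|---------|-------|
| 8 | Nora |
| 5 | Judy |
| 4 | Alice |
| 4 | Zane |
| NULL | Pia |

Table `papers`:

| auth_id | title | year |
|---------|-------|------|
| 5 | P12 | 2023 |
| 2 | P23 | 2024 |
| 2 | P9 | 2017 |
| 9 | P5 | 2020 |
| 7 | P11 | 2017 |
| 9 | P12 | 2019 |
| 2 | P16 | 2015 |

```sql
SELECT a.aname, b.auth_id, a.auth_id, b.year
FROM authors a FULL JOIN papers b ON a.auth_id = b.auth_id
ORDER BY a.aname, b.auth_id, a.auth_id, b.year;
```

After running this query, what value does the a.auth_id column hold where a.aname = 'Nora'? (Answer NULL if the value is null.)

8

FULL OUTER JOIN keeps every row from both sides; unmatched rows get NULL for the other side's columns.
Matching on a.auth_id = b.auth_id. A NULL in a compared column never satisfies the condition.
Matched pairs: 1; unmatched a rows kept: 4; unmatched b rows kept: 6.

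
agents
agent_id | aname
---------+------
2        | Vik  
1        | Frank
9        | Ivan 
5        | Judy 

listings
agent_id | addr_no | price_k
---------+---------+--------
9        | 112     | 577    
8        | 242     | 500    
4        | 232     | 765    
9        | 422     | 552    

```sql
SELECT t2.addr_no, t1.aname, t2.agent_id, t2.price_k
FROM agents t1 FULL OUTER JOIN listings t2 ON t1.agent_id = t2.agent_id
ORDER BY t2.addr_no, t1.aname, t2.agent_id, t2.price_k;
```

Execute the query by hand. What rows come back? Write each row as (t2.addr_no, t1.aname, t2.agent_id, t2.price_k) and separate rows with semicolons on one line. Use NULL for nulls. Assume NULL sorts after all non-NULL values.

(112, Ivan, 9, 577); (232, NULL, 4, 765); (242, NULL, 8, 500); (422, Ivan, 9, 552); (NULL, Frank, NULL, NULL); (NULL, Judy, NULL, NULL); (NULL, Vik, NULL, NULL)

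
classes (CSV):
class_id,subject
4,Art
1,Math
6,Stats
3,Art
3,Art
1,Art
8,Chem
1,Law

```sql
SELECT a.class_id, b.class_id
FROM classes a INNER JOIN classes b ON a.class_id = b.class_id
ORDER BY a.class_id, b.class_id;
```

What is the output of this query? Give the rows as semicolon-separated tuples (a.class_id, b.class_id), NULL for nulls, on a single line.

INNER JOIN keeps only pairs where the ON condition holds.
Matching on a.class_id = b.class_id.
- a (class_id=4) pairs with 1 row(s) of b.
- a (class_id=1) pairs with 3 row(s) of b.
- a (class_id=6) pairs with 1 row(s) of b.
- a (class_id=3) pairs with 2 row(s) of b.
- a (class_id=3) pairs with 2 row(s) of b.
- a (class_id=1) pairs with 3 row(s) of b.
- a (class_id=8) pairs with 1 row(s) of b.
- a (class_id=1) pairs with 3 row(s) of b.

(1, 1); (1, 1); (1, 1); (1, 1); (1, 1); (1, 1); (1, 1); (1, 1); (1, 1); (3, 3); (3, 3); (3, 3); (3, 3); (4, 4); (6, 6); (8, 8)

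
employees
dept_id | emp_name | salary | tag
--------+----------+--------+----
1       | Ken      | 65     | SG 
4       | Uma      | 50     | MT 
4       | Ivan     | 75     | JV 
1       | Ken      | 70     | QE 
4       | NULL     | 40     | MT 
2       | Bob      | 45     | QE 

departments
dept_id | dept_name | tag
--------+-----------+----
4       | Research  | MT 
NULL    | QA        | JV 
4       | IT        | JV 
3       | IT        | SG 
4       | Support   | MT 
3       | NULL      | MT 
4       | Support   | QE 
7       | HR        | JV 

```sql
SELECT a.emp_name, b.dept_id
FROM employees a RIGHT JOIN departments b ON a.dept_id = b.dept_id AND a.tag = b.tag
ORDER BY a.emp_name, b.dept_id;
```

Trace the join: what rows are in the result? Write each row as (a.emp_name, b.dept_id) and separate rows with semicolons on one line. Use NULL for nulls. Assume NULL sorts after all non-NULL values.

(Ivan, 4); (Uma, 4); (Uma, 4); (NULL, 3); (NULL, 3); (NULL, 4); (NULL, 4); (NULL, 4); (NULL, 7); (NULL, NULL)

RIGHT JOIN keeps every row from `departments`; unmatched rows get NULL for `employees`'s columns.
Matching on a.dept_id = b.dept_id AND a.tag = b.tag. A NULL in a compared column never satisfies the condition.
- dept_id=1, tag=SG: no matching b row.
- dept_id=4, tag=MT: 2 matching b row(s), so 2 row(s) emitted.
- dept_id=4, tag=JV: 1 matching b row(s), so 1 row(s) emitted.
- dept_id=1, tag=QE: no matching b row.
- dept_id=4, tag=MT: 2 matching b row(s), so 2 row(s) emitted.
- dept_id=2, tag=QE: no matching b row.
- plus 5 unmatched b row(s), each kept with NULL a columns.
After projecting and ordering:
a.emp_name | b.dept_id
Ivan | 4
Uma | 4
Uma | 4
NULL | 3
NULL | 3
NULL | 4
NULL | 4
NULL | 4
NULL | 7
NULL | NULL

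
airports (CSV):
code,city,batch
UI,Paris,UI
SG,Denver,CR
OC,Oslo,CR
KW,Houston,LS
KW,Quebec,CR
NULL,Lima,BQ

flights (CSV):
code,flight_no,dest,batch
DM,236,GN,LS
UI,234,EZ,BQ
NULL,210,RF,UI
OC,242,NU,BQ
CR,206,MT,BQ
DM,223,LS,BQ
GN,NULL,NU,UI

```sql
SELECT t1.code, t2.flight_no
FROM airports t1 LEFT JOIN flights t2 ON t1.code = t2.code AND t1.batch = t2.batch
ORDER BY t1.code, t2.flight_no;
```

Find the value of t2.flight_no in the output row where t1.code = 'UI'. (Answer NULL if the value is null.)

NULL

LEFT JOIN keeps every row from `airports`; unmatched rows get NULL for `flights`'s columns.
Matching on t1.code = t2.code AND t1.batch = t2.batch. A NULL in a compared column never satisfies the condition.
- code=UI, batch=UI: no t2 row matches, row kept with t2 columns NULL.
- code=SG, batch=CR: no t2 row matches, row kept with t2 columns NULL.
- code=OC, batch=CR: no t2 row matches, row kept with t2 columns NULL.
- code=KW, batch=LS: no t2 row matches, row kept with t2 columns NULL.
- code=KW, batch=CR: no t2 row matches, row kept with t2 columns NULL.
- code=NULL, batch=BQ: no t2 row matches, row kept with t2 columns NULL.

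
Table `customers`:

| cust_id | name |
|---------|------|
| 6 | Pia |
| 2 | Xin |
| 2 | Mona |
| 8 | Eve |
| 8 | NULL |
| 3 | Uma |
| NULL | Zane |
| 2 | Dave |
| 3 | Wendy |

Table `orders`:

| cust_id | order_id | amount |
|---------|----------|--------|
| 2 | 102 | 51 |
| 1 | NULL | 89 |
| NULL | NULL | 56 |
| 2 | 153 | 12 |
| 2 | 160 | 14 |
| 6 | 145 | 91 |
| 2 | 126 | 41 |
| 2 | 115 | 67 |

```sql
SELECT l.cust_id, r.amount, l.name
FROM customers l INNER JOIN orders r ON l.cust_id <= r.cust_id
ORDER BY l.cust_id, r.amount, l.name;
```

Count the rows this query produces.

21

INNER JOIN keeps only pairs where the ON condition holds.
Matching on l.cust_id <= r.cust_id. A NULL in a compared column never satisfies the condition.
- l (cust_id=6) pairs with 1 row(s) of r.
- l (cust_id=2) pairs with 6 row(s) of r.
- l (cust_id=2) pairs with 6 row(s) of r.
- l (cust_id=8) has no partner → excluded.
- l (cust_id=8) has no partner → excluded.
- l (cust_id=3) pairs with 1 row(s) of r.
- l (cust_id=NULL) has no partner → excluded.
- l (cust_id=2) pairs with 6 row(s) of r.
- l (cust_id=3) pairs with 1 row(s) of r.
Total: 21 rows.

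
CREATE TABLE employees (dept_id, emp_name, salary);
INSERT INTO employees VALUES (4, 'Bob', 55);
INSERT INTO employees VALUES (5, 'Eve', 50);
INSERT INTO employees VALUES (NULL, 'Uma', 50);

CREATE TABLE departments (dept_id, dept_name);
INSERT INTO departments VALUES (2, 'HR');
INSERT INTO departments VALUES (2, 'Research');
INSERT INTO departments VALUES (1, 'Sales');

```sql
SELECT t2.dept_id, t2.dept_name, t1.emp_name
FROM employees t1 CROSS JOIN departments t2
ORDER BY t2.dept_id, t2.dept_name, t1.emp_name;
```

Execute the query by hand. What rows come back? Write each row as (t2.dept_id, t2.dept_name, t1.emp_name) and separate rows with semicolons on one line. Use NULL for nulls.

(1, Sales, Bob); (1, Sales, Eve); (1, Sales, Uma); (2, HR, Bob); (2, HR, Eve); (2, HR, Uma); (2, Research, Bob); (2, Research, Eve); (2, Research, Uma)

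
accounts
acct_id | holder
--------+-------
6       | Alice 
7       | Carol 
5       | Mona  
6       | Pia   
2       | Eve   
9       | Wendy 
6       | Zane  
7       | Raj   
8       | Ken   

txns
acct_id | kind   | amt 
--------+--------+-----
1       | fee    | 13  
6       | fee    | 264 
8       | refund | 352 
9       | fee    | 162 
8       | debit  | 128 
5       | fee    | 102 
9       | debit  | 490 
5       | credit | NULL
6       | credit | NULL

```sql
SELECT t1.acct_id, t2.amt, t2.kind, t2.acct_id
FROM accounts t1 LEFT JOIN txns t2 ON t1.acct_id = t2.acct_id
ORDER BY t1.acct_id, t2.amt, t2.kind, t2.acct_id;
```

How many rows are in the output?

LEFT JOIN keeps every row from `accounts`; unmatched rows get NULL for `txns`'s columns.
Matching on t1.acct_id = t2.acct_id.
- t1 (acct_id=6) pairs with 2 row(s) of t2.
- t1 (acct_id=7) has no partner → padded with NULL.
- t1 (acct_id=5) pairs with 2 row(s) of t2.
- t1 (acct_id=6) pairs with 2 row(s) of t2.
- t1 (acct_id=2) has no partner → padded with NULL.
- t1 (acct_id=9) pairs with 2 row(s) of t2.
- t1 (acct_id=6) pairs with 2 row(s) of t2.
- t1 (acct_id=7) has no partner → padded with NULL.
- t1 (acct_id=8) pairs with 2 row(s) of t2.
Total: 12 matched + 3 padded = 15 rows.

15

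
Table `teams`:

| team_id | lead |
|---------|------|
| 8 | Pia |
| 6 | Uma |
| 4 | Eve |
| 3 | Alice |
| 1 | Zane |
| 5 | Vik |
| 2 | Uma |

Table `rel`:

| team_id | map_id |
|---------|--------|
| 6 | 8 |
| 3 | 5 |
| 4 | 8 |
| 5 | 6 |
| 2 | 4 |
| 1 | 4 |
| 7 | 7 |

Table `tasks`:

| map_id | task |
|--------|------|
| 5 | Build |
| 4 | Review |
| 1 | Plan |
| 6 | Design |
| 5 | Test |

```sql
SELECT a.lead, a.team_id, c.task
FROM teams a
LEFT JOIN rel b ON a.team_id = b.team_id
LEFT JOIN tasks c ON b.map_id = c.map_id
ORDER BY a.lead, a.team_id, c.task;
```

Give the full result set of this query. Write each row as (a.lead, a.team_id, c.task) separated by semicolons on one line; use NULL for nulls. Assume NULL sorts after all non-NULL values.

(Alice, 3, Build); (Alice, 3, Test); (Eve, 4, NULL); (Pia, 8, NULL); (Uma, 2, Review); (Uma, 6, NULL); (Vik, 5, Design); (Zane, 1, Review)

Joins associate left-to-right: teams LEFT JOIN rel on team_id gives 7 intermediate row(s).
Then LEFT JOIN `tasks c` on map_id: each of those 7 rows is kept; rows whose b.map_id has no match in c get NULL for c's columns.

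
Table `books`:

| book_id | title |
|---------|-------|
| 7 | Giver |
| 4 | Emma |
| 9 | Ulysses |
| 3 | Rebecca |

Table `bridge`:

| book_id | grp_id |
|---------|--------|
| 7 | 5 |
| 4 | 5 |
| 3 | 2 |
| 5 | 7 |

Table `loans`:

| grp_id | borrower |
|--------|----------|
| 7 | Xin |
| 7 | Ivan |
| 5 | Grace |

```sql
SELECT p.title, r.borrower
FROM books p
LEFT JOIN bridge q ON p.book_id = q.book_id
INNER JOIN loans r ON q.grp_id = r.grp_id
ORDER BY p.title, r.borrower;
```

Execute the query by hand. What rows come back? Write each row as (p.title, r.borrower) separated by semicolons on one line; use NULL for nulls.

Evaluate left to right. First `books p LEFT JOIN bridge q` on book_id: 4 row(s).
Then INNER JOIN `loans r` on grp_id: keep only rows whose q.grp_id appears in r.

(Emma, Grace); (Giver, Grace)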